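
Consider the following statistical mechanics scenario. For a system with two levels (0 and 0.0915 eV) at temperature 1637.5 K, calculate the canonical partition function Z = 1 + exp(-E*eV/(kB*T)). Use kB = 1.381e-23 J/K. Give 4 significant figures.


Step 1: Compute beta*E = E*eV/(kB*T) = 0.0915*1.602e-19/(1.381e-23*1637.5) = 0.6482
Step 2: exp(-beta*E) = exp(-0.6482) = 0.523
Step 3: Z = 1 + 0.523 = 1.523

1.523


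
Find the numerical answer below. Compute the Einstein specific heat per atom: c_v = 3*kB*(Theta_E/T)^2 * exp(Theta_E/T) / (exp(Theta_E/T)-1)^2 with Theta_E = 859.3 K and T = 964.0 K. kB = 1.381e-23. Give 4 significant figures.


Step 1: x = Theta_E/T = 859.3/964.0 = 0.8914
Step 2: x^2 = 0.7946
Step 3: exp(x) = 2.439
Step 4: c_v = 3*1.381e-23*0.7946*2.439/(2.439-1)^2 = 3.879e-23

3.879e-23


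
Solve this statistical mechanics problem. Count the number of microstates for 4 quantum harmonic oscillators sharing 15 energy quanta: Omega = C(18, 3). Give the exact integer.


Step 1: Use binomial coefficient C(18, 3)
Step 2: Numerator = 18! / 15!
Step 3: Denominator = 3!
Step 4: Omega = 816

816


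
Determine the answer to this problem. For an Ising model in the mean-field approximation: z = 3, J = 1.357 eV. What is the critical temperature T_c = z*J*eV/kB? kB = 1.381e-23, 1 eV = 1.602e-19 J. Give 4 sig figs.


Step 1: z*J = 3*1.357 = 4.071 eV
Step 2: Convert to Joules: 4.071*1.602e-19 = 6.522e-19 J
Step 3: T_c = 6.522e-19 / 1.381e-23 = 4.722e+04 K

4.722e+04


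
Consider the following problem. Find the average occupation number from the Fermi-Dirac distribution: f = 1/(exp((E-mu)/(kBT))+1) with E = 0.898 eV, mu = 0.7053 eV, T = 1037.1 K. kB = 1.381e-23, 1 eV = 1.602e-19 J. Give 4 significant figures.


Step 1: (E - mu) = 0.898 - 0.7053 = 0.1927 eV
Step 2: Convert: (E-mu)*eV = 3.087e-20 J
Step 3: x = (E-mu)*eV/(kB*T) = 2.155
Step 4: f = 1/(exp(2.155)+1) = 0.1038

0.1038


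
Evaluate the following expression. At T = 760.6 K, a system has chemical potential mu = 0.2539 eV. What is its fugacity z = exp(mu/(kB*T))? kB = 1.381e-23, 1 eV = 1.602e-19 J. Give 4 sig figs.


Step 1: Convert mu to Joules: 0.2539*1.602e-19 = 4.067e-20 J
Step 2: kB*T = 1.381e-23*760.6 = 1.05e-20 J
Step 3: mu/(kB*T) = 3.872
Step 4: z = exp(3.872) = 48.06

48.06


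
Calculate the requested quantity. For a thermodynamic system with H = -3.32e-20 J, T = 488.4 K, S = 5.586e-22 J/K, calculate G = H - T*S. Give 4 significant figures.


Step 1: T*S = 488.4 * 5.586e-22 = 2.728e-19 J
Step 2: G = H - T*S = -3.32e-20 - 2.728e-19
Step 3: G = -3.06e-19 J

-3.06e-19


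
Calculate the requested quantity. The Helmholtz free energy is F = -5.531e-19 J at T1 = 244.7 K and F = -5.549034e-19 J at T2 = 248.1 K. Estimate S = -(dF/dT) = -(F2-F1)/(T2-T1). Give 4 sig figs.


Step 1: dF = F2 - F1 = -5.549034e-19 - (-5.531e-19) = -1.8034e-21 J
Step 2: dT = T2 - T1 = 248.1 - 244.7 = 3.4 K
Step 3: S = -dF/dT = -(-1.8034e-21)/3.4 = 5.304e-22 J/K

5.304e-22


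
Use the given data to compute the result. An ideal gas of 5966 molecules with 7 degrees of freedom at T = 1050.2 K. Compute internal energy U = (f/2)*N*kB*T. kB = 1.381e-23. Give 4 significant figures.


Step 1: f/2 = 7/2 = 3.5
Step 2: N*kB*T = 5966*1.381e-23*1050.2 = 8.653e-17
Step 3: U = 3.5 * 8.653e-17 = 3.028e-16 J

3.028e-16


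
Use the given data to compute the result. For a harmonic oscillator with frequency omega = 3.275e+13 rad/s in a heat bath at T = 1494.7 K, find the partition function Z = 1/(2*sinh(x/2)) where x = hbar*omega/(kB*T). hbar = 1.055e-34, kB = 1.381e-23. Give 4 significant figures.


Step 1: Compute x = hbar*omega/(kB*T) = 1.055e-34*3.275e+13/(1.381e-23*1494.7) = 0.1674
Step 2: x/2 = 0.08369
Step 3: sinh(x/2) = 0.08379
Step 4: Z = 1/(2*0.08379) = 5.967

5.967


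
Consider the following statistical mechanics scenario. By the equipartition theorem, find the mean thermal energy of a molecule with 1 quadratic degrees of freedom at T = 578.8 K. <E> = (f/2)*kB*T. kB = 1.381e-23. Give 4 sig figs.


Step 1: f/2 = 1/2 = 0.5
Step 2: kB*T = 1.381e-23 * 578.8 = 7.993e-21
Step 3: <E> = 0.5 * 7.993e-21 = 3.997e-21 J

3.997e-21


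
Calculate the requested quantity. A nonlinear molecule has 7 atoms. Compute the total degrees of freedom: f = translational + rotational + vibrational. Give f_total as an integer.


Step 1: Translational DOF = 3
Step 2: Rotational DOF (nonlinear) = 3
Step 3: Vibrational DOF = 3*7 - 6 = 15
Step 4: Total = 3 + 3 + 15 = 21

21


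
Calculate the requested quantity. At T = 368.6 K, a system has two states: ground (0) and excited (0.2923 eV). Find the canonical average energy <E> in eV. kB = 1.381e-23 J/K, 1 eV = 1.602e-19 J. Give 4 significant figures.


Step 1: beta*E = 0.2923*1.602e-19/(1.381e-23*368.6) = 9.199
Step 2: exp(-beta*E) = 0.0001011
Step 3: <E> = 0.2923*0.0001011/(1+0.0001011) = 2.956e-05 eV

2.956e-05


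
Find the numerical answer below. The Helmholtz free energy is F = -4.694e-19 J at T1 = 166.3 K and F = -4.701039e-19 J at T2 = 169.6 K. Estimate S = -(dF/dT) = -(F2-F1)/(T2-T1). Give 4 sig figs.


Step 1: dF = F2 - F1 = -4.701039e-19 - (-4.694e-19) = -7.039e-22 J
Step 2: dT = T2 - T1 = 169.6 - 166.3 = 3.3 K
Step 3: S = -dF/dT = -(-7.039e-22)/3.3 = 2.133e-22 J/K

2.133e-22


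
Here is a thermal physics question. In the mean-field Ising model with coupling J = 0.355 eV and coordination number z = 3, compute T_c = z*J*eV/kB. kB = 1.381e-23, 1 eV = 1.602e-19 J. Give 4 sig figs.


Step 1: z*J = 3*0.355 = 1.065 eV
Step 2: Convert to Joules: 1.065*1.602e-19 = 1.706e-19 J
Step 3: T_c = 1.706e-19 / 1.381e-23 = 1.235e+04 K

1.235e+04


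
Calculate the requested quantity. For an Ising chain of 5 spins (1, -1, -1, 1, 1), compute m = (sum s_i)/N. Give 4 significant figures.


Step 1: Count up spins (+1): 3, down spins (-1): 2
Step 2: Total magnetization M = 3 - 2 = 1
Step 3: m = M/N = 1/5 = 0.2

0.2


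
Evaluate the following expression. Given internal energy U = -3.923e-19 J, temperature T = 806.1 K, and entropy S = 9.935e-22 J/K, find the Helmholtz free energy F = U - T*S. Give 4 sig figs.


Step 1: T*S = 806.1 * 9.935e-22 = 8.009e-19 J
Step 2: F = U - T*S = -3.923e-19 - 8.009e-19
Step 3: F = -1.193e-18 J

-1.193e-18


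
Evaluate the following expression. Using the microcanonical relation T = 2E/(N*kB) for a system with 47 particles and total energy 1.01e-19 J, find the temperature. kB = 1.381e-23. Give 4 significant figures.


Step 1: Numerator = 2*E = 2*1.01e-19 = 2.02e-19 J
Step 2: Denominator = N*kB = 47*1.381e-23 = 6.491e-22
Step 3: T = 2.02e-19 / 6.491e-22 = 311.2 K

311.2


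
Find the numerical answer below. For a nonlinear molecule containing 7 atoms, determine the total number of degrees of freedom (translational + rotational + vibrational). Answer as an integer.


Step 1: Translational DOF = 3
Step 2: Rotational DOF (nonlinear) = 3
Step 3: Vibrational DOF = 3*7 - 6 = 15
Step 4: Total = 3 + 3 + 15 = 21

21


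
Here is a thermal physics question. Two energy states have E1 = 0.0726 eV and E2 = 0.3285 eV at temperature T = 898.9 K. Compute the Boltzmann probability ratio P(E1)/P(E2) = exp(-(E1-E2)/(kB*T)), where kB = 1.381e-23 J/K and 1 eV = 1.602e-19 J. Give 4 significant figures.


Step 1: Compute energy difference dE = E1 - E2 = 0.0726 - 0.3285 = -0.2559 eV
Step 2: Convert to Joules: dE_J = -0.2559 * 1.602e-19 = -4.1e-20 J
Step 3: Compute exponent = -dE_J / (kB * T) = -(-4.1e-20) / (1.381e-23 * 898.9) = 3.302
Step 4: P(E1)/P(E2) = exp(3.302) = 27.18

27.18


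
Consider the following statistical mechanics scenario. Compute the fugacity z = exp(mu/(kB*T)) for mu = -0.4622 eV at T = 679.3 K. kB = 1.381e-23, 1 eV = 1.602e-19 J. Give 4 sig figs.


Step 1: Convert mu to Joules: -0.4622*1.602e-19 = -7.404e-20 J
Step 2: kB*T = 1.381e-23*679.3 = 9.381e-21 J
Step 3: mu/(kB*T) = -7.893
Step 4: z = exp(-7.893) = 0.0003734

0.0003734


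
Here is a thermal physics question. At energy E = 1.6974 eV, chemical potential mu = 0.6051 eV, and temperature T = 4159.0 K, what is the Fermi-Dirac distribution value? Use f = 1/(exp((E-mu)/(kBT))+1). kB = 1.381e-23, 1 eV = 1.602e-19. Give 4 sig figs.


Step 1: (E - mu) = 1.6974 - 0.6051 = 1.092 eV
Step 2: Convert: (E-mu)*eV = 1.75e-19 J
Step 3: x = (E-mu)*eV/(kB*T) = 3.047
Step 4: f = 1/(exp(3.047)+1) = 0.04536

0.04536


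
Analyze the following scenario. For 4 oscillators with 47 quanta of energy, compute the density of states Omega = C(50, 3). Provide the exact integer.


Step 1: Use binomial coefficient C(50, 3)
Step 2: Numerator = 50! / 47!
Step 3: Denominator = 3!
Step 4: Omega = 19600

19600


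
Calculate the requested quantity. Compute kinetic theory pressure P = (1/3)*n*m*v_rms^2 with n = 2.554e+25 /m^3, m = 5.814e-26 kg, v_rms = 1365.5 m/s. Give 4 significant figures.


Step 1: v_rms^2 = 1365.5^2 = 1.865e+06
Step 2: n*m = 2.554e+25*5.814e-26 = 1.485
Step 3: P = (1/3)*1.485*1.865e+06 = 9.229e+05 Pa

9.229e+05


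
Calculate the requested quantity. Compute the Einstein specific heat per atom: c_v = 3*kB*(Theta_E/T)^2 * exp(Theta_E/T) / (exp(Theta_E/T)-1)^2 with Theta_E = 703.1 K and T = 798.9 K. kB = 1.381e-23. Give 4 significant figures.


Step 1: x = Theta_E/T = 703.1/798.9 = 0.8801
Step 2: x^2 = 0.7745
Step 3: exp(x) = 2.411
Step 4: c_v = 3*1.381e-23*0.7745*2.411/(2.411-1)^2 = 3.886e-23

3.886e-23


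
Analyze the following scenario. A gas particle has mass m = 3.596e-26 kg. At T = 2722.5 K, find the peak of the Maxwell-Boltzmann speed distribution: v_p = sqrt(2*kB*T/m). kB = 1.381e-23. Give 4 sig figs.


Step 1: Numerator = 2*kB*T = 2*1.381e-23*2722.5 = 7.52e-20
Step 2: Ratio = 7.52e-20 / 3.596e-26 = 2.091e+06
Step 3: v_p = sqrt(2.091e+06) = 1446 m/s

1446


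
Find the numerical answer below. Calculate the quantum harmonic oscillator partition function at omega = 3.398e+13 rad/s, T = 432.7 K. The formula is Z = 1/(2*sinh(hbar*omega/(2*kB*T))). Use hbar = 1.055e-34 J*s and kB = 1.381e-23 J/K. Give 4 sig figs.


Step 1: Compute x = hbar*omega/(kB*T) = 1.055e-34*3.398e+13/(1.381e-23*432.7) = 0.5999
Step 2: x/2 = 0.3
Step 3: sinh(x/2) = 0.3045
Step 4: Z = 1/(2*0.3045) = 1.642

1.642


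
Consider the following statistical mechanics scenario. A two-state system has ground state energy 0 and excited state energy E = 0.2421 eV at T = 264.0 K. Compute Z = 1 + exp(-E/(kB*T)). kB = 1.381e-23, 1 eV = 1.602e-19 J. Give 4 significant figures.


Step 1: Compute beta*E = E*eV/(kB*T) = 0.2421*1.602e-19/(1.381e-23*264.0) = 10.64
Step 2: exp(-beta*E) = exp(-10.64) = 2.399e-05
Step 3: Z = 1 + 2.399e-05 = 1

1


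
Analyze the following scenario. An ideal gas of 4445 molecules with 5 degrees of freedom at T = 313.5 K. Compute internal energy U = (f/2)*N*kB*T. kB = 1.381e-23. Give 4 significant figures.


Step 1: f/2 = 5/2 = 2.5
Step 2: N*kB*T = 4445*1.381e-23*313.5 = 1.924e-17
Step 3: U = 2.5 * 1.924e-17 = 4.811e-17 J

4.811e-17


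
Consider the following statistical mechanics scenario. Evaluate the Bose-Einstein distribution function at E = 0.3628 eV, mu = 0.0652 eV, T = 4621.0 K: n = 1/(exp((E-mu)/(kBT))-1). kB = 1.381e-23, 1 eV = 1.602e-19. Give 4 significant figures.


Step 1: (E - mu) = 0.2976 eV
Step 2: x = (E-mu)*eV/(kB*T) = 0.2976*1.602e-19/(1.381e-23*4621.0) = 0.7471
Step 3: exp(x) = 2.111
Step 4: n = 1/(exp(x)-1) = 0.9002

0.9002


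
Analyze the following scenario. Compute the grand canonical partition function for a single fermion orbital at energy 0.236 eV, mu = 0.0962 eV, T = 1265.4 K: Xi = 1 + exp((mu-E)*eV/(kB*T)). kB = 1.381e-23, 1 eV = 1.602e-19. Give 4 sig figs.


Step 1: (mu - E) = 0.0962 - 0.236 = -0.1398 eV
Step 2: x = (mu-E)*eV/(kB*T) = -0.1398*1.602e-19/(1.381e-23*1265.4) = -1.282
Step 3: exp(x) = 0.2776
Step 4: Xi = 1 + 0.2776 = 1.278

1.278


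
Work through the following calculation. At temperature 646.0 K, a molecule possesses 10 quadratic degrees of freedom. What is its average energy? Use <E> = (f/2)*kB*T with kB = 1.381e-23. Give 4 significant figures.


Step 1: f/2 = 10/2 = 5
Step 2: kB*T = 1.381e-23 * 646.0 = 8.921e-21
Step 3: <E> = 5 * 8.921e-21 = 4.461e-20 J

4.461e-20


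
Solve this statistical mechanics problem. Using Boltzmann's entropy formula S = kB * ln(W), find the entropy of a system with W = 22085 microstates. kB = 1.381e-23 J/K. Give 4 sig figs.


Step 1: ln(W) = ln(22085) = 10
Step 2: S = kB * ln(W) = 1.381e-23 * 10
Step 3: S = 1.381e-22 J/K

1.381e-22


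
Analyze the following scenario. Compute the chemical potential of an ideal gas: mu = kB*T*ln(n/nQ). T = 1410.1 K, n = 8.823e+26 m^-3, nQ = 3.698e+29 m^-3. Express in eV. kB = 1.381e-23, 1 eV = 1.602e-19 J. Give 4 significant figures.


Step 1: n/nQ = 8.823e+26/3.698e+29 = 0.002386
Step 2: ln(n/nQ) = -6.038
Step 3: mu = kB*T*ln(n/nQ) = 1.947e-20*-6.038 = -1.176e-19 J
Step 4: Convert to eV: -1.176e-19/1.602e-19 = -0.734 eV

-0.734


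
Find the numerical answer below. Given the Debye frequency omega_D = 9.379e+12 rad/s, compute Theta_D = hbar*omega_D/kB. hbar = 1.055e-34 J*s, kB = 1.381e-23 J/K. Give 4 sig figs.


Step 1: hbar*omega_D = 1.055e-34 * 9.379e+12 = 9.895e-22 J
Step 2: Theta_D = 9.895e-22 / 1.381e-23
Step 3: Theta_D = 71.65 K

71.65


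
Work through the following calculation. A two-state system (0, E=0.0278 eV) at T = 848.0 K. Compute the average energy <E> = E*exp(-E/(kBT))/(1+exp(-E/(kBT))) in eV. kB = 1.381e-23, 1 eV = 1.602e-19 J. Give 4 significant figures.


Step 1: beta*E = 0.0278*1.602e-19/(1.381e-23*848.0) = 0.3803
Step 2: exp(-beta*E) = 0.6837
Step 3: <E> = 0.0278*0.6837/(1+0.6837) = 0.01129 eV

0.01129


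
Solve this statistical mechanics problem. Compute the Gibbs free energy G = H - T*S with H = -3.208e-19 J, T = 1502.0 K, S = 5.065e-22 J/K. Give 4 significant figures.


Step 1: T*S = 1502.0 * 5.065e-22 = 7.608e-19 J
Step 2: G = H - T*S = -3.208e-19 - 7.608e-19
Step 3: G = -1.082e-18 J

-1.082e-18


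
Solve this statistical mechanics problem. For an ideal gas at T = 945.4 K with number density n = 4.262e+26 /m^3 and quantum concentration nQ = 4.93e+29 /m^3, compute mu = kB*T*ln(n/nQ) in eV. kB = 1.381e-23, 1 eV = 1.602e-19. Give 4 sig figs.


Step 1: n/nQ = 4.262e+26/4.93e+29 = 0.0008645
Step 2: ln(n/nQ) = -7.053
Step 3: mu = kB*T*ln(n/nQ) = 1.306e-20*-7.053 = -9.209e-20 J
Step 4: Convert to eV: -9.209e-20/1.602e-19 = -0.5748 eV

-0.5748


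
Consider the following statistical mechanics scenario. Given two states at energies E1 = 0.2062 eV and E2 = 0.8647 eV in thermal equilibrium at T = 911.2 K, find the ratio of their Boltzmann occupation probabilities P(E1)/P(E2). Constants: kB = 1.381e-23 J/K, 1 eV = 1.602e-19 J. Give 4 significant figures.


Step 1: Compute energy difference dE = E1 - E2 = 0.2062 - 0.8647 = -0.6585 eV
Step 2: Convert to Joules: dE_J = -0.6585 * 1.602e-19 = -1.055e-19 J
Step 3: Compute exponent = -dE_J / (kB * T) = -(-1.055e-19) / (1.381e-23 * 911.2) = 8.383
Step 4: P(E1)/P(E2) = exp(8.383) = 4373

4373


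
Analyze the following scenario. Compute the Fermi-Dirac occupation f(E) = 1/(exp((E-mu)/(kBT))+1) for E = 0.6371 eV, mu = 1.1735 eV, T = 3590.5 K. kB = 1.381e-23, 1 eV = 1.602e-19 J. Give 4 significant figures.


Step 1: (E - mu) = 0.6371 - 1.1735 = -0.5364 eV
Step 2: Convert: (E-mu)*eV = -8.593e-20 J
Step 3: x = (E-mu)*eV/(kB*T) = -1.733
Step 4: f = 1/(exp(-1.733)+1) = 0.8498

0.8498


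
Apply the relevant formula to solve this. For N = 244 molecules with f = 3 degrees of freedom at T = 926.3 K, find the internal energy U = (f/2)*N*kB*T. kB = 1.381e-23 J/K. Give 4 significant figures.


Step 1: f/2 = 3/2 = 1.5
Step 2: N*kB*T = 244*1.381e-23*926.3 = 3.121e-18
Step 3: U = 1.5 * 3.121e-18 = 4.682e-18 J

4.682e-18


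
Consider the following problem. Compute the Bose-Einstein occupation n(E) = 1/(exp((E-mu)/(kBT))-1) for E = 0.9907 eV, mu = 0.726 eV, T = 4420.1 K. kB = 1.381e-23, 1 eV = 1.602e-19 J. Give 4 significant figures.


Step 1: (E - mu) = 0.2647 eV
Step 2: x = (E-mu)*eV/(kB*T) = 0.2647*1.602e-19/(1.381e-23*4420.1) = 0.6947
Step 3: exp(x) = 2.003
Step 4: n = 1/(exp(x)-1) = 0.9969

0.9969


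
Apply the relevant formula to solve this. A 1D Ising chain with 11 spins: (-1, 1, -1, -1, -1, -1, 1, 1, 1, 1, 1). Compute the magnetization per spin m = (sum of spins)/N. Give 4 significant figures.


Step 1: Count up spins (+1): 6, down spins (-1): 5
Step 2: Total magnetization M = 6 - 5 = 1
Step 3: m = M/N = 1/11 = 0.09091

0.09091


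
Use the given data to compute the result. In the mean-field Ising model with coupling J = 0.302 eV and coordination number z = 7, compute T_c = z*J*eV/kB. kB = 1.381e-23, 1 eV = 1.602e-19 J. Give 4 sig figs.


Step 1: z*J = 7*0.302 = 2.114 eV
Step 2: Convert to Joules: 2.114*1.602e-19 = 3.387e-19 J
Step 3: T_c = 3.387e-19 / 1.381e-23 = 2.452e+04 K

2.452e+04


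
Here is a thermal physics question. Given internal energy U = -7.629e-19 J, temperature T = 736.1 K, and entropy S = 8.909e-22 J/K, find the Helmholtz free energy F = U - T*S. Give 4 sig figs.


Step 1: T*S = 736.1 * 8.909e-22 = 6.558e-19 J
Step 2: F = U - T*S = -7.629e-19 - 6.558e-19
Step 3: F = -1.419e-18 J

-1.419e-18


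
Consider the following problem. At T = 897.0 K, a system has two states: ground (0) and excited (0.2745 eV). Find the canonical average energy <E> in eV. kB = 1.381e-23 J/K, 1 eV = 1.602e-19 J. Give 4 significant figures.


Step 1: beta*E = 0.2745*1.602e-19/(1.381e-23*897.0) = 3.55
Step 2: exp(-beta*E) = 0.02873
Step 3: <E> = 0.2745*0.02873/(1+0.02873) = 0.007665 eV

0.007665


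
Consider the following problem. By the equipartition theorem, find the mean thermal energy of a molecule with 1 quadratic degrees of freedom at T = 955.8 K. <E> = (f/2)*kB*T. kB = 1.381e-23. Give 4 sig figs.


Step 1: f/2 = 1/2 = 0.5
Step 2: kB*T = 1.381e-23 * 955.8 = 1.32e-20
Step 3: <E> = 0.5 * 1.32e-20 = 6.6e-21 J

6.6e-21


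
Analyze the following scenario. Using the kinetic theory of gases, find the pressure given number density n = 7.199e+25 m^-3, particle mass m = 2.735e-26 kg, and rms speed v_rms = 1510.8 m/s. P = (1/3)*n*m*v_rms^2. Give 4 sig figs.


Step 1: v_rms^2 = 1510.8^2 = 2.283e+06
Step 2: n*m = 7.199e+25*2.735e-26 = 1.969
Step 3: P = (1/3)*1.969*2.283e+06 = 1.498e+06 Pa

1.498e+06


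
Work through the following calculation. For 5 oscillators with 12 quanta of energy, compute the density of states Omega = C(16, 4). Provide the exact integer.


Step 1: Use binomial coefficient C(16, 4)
Step 2: Numerator = 16! / 12!
Step 3: Denominator = 4!
Step 4: Omega = 1820

1820


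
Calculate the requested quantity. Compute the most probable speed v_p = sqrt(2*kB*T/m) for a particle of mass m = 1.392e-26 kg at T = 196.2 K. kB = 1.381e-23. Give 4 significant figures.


Step 1: Numerator = 2*kB*T = 2*1.381e-23*196.2 = 5.419e-21
Step 2: Ratio = 5.419e-21 / 1.392e-26 = 3.893e+05
Step 3: v_p = sqrt(3.893e+05) = 623.9 m/s

623.9


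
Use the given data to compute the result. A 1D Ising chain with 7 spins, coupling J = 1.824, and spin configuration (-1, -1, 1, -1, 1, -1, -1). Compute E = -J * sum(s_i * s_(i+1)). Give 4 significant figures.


Step 1: Nearest-neighbor products: 1, -1, -1, -1, -1, 1
Step 2: Sum of products = -2
Step 3: E = -1.824 * -2 = 3.648

3.648


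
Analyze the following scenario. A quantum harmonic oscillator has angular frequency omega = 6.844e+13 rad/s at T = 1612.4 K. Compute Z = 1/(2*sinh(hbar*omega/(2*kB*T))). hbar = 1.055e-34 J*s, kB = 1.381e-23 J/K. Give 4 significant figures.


Step 1: Compute x = hbar*omega/(kB*T) = 1.055e-34*6.844e+13/(1.381e-23*1612.4) = 0.3243
Step 2: x/2 = 0.1621
Step 3: sinh(x/2) = 0.1628
Step 4: Z = 1/(2*0.1628) = 3.07

3.07


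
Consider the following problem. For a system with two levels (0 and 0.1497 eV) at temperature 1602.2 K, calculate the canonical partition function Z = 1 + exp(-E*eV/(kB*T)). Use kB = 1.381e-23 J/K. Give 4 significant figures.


Step 1: Compute beta*E = E*eV/(kB*T) = 0.1497*1.602e-19/(1.381e-23*1602.2) = 1.084
Step 2: exp(-beta*E) = exp(-1.084) = 0.3383
Step 3: Z = 1 + 0.3383 = 1.338

1.338


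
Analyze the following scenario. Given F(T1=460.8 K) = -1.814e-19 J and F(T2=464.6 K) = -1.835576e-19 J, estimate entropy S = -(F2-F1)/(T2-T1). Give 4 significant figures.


Step 1: dF = F2 - F1 = -1.835576e-19 - (-1.814e-19) = -2.1576e-21 J
Step 2: dT = T2 - T1 = 464.6 - 460.8 = 3.8 K
Step 3: S = -dF/dT = -(-2.1576e-21)/3.8 = 5.678e-22 J/K

5.678e-22


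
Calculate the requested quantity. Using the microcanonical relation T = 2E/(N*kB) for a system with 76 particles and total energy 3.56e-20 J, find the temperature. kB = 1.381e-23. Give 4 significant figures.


Step 1: Numerator = 2*E = 2*3.56e-20 = 7.12e-20 J
Step 2: Denominator = N*kB = 76*1.381e-23 = 1.05e-21
Step 3: T = 7.12e-20 / 1.05e-21 = 67.84 K

67.84


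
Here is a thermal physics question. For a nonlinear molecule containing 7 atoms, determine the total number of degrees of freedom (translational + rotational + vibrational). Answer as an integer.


Step 1: Translational DOF = 3
Step 2: Rotational DOF (nonlinear) = 3
Step 3: Vibrational DOF = 3*7 - 6 = 15
Step 4: Total = 3 + 3 + 15 = 21

21


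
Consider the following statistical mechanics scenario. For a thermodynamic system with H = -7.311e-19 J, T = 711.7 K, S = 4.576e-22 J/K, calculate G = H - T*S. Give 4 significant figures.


Step 1: T*S = 711.7 * 4.576e-22 = 3.257e-19 J
Step 2: G = H - T*S = -7.311e-19 - 3.257e-19
Step 3: G = -1.057e-18 J

-1.057e-18


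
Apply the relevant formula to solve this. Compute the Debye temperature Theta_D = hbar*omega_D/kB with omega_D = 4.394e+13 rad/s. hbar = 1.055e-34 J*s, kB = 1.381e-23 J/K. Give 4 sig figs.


Step 1: hbar*omega_D = 1.055e-34 * 4.394e+13 = 4.636e-21 J
Step 2: Theta_D = 4.636e-21 / 1.381e-23
Step 3: Theta_D = 335.7 K

335.7


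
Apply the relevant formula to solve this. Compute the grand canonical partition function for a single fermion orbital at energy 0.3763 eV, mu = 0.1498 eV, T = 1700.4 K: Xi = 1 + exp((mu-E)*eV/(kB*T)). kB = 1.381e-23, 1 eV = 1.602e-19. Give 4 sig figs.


Step 1: (mu - E) = 0.1498 - 0.3763 = -0.2265 eV
Step 2: x = (mu-E)*eV/(kB*T) = -0.2265*1.602e-19/(1.381e-23*1700.4) = -1.545
Step 3: exp(x) = 0.2133
Step 4: Xi = 1 + 0.2133 = 1.213

1.213


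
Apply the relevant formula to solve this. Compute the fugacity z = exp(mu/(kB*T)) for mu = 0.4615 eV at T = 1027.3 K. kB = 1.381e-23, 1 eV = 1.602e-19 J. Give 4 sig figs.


Step 1: Convert mu to Joules: 0.4615*1.602e-19 = 7.393e-20 J
Step 2: kB*T = 1.381e-23*1027.3 = 1.419e-20 J
Step 3: mu/(kB*T) = 5.211
Step 4: z = exp(5.211) = 183.3

183.3


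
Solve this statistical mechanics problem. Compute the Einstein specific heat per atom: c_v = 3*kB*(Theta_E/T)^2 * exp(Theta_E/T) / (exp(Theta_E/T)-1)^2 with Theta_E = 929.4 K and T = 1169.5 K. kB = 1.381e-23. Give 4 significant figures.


Step 1: x = Theta_E/T = 929.4/1169.5 = 0.7947
Step 2: x^2 = 0.6315
Step 3: exp(x) = 2.214
Step 4: c_v = 3*1.381e-23*0.6315*2.214/(2.214-1)^2 = 3.932e-23

3.932e-23


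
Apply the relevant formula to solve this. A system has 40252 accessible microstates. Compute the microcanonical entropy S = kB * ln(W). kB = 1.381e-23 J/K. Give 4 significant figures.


Step 1: ln(W) = ln(40252) = 10.6
Step 2: S = kB * ln(W) = 1.381e-23 * 10.6
Step 3: S = 1.464e-22 J/K

1.464e-22


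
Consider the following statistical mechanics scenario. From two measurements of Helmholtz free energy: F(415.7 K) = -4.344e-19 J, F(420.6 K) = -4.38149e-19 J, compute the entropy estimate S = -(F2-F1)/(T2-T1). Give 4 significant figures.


Step 1: dF = F2 - F1 = -4.38149e-19 - (-4.344e-19) = -3.749e-21 J
Step 2: dT = T2 - T1 = 420.6 - 415.7 = 4.9 K
Step 3: S = -dF/dT = -(-3.749e-21)/4.9 = 7.651e-22 J/K

7.651e-22


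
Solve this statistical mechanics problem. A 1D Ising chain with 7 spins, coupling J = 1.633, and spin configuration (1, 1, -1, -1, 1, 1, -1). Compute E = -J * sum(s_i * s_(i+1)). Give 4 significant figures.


Step 1: Nearest-neighbor products: 1, -1, 1, -1, 1, -1
Step 2: Sum of products = 0
Step 3: E = -1.633 * 0 = 0

0


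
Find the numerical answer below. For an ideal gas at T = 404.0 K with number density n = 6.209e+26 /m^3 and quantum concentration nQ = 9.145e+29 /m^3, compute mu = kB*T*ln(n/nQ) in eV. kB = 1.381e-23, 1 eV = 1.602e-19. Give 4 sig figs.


Step 1: n/nQ = 6.209e+26/9.145e+29 = 0.000679
Step 2: ln(n/nQ) = -7.295
Step 3: mu = kB*T*ln(n/nQ) = 5.579e-21*-7.295 = -4.07e-20 J
Step 4: Convert to eV: -4.07e-20/1.602e-19 = -0.2541 eV

-0.2541


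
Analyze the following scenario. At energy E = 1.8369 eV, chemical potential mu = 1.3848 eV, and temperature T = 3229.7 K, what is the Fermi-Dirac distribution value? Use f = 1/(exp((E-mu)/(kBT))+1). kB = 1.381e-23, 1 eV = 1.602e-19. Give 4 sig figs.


Step 1: (E - mu) = 1.8369 - 1.3848 = 0.4521 eV
Step 2: Convert: (E-mu)*eV = 7.243e-20 J
Step 3: x = (E-mu)*eV/(kB*T) = 1.624
Step 4: f = 1/(exp(1.624)+1) = 0.1647

0.1647


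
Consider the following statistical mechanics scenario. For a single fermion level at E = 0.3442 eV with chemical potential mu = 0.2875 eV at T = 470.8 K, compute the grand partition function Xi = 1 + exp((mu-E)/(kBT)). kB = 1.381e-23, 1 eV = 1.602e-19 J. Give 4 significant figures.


Step 1: (mu - E) = 0.2875 - 0.3442 = -0.0567 eV
Step 2: x = (mu-E)*eV/(kB*T) = -0.0567*1.602e-19/(1.381e-23*470.8) = -1.397
Step 3: exp(x) = 0.2473
Step 4: Xi = 1 + 0.2473 = 1.247

1.247


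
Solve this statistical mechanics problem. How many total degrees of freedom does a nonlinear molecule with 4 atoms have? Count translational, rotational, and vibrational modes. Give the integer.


Step 1: Translational DOF = 3
Step 2: Rotational DOF (nonlinear) = 3
Step 3: Vibrational DOF = 3*4 - 6 = 6
Step 4: Total = 3 + 3 + 6 = 12

12


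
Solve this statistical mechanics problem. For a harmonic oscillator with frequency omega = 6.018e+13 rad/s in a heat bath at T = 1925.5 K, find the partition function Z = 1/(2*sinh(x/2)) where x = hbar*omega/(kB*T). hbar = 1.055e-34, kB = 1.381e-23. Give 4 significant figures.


Step 1: Compute x = hbar*omega/(kB*T) = 1.055e-34*6.018e+13/(1.381e-23*1925.5) = 0.2388
Step 2: x/2 = 0.1194
Step 3: sinh(x/2) = 0.1197
Step 4: Z = 1/(2*0.1197) = 4.178

4.178


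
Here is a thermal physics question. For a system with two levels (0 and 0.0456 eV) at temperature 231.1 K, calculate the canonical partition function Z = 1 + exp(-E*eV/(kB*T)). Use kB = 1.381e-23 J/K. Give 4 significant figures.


Step 1: Compute beta*E = E*eV/(kB*T) = 0.0456*1.602e-19/(1.381e-23*231.1) = 2.289
Step 2: exp(-beta*E) = exp(-2.289) = 0.1014
Step 3: Z = 1 + 0.1014 = 1.101

1.101


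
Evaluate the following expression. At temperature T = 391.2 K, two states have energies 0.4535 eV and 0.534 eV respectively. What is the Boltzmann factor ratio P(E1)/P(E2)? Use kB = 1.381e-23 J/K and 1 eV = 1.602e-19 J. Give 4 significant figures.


Step 1: Compute energy difference dE = E1 - E2 = 0.4535 - 0.534 = -0.0805 eV
Step 2: Convert to Joules: dE_J = -0.0805 * 1.602e-19 = -1.29e-20 J
Step 3: Compute exponent = -dE_J / (kB * T) = -(-1.29e-20) / (1.381e-23 * 391.2) = 2.387
Step 4: P(E1)/P(E2) = exp(2.387) = 10.88

10.88


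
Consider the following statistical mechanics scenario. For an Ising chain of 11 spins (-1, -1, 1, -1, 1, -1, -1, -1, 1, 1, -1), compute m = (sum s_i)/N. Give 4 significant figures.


Step 1: Count up spins (+1): 4, down spins (-1): 7
Step 2: Total magnetization M = 4 - 7 = -3
Step 3: m = M/N = -3/11 = -0.2727

-0.2727


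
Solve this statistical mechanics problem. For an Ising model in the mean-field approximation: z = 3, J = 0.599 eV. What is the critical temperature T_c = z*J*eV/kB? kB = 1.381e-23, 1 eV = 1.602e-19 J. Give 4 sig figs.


Step 1: z*J = 3*0.599 = 1.797 eV
Step 2: Convert to Joules: 1.797*1.602e-19 = 2.879e-19 J
Step 3: T_c = 2.879e-19 / 1.381e-23 = 2.085e+04 K

2.085e+04


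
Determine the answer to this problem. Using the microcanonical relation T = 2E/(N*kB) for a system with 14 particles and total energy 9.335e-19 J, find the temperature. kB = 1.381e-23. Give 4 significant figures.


Step 1: Numerator = 2*E = 2*9.335e-19 = 1.867e-18 J
Step 2: Denominator = N*kB = 14*1.381e-23 = 1.933e-22
Step 3: T = 1.867e-18 / 1.933e-22 = 9657 K

9657


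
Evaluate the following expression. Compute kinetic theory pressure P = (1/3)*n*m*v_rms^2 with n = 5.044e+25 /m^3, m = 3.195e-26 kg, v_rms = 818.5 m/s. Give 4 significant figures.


Step 1: v_rms^2 = 818.5^2 = 6.699e+05
Step 2: n*m = 5.044e+25*3.195e-26 = 1.612
Step 3: P = (1/3)*1.612*6.699e+05 = 3.599e+05 Pa

3.599e+05


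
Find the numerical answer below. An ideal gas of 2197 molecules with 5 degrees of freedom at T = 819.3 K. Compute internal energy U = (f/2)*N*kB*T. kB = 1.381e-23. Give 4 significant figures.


Step 1: f/2 = 5/2 = 2.5
Step 2: N*kB*T = 2197*1.381e-23*819.3 = 2.486e-17
Step 3: U = 2.5 * 2.486e-17 = 6.215e-17 J

6.215e-17


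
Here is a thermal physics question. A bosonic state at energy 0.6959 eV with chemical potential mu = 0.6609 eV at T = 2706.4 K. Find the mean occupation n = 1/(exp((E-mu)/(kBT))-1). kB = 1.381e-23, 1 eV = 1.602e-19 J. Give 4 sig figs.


Step 1: (E - mu) = 0.035 eV
Step 2: x = (E-mu)*eV/(kB*T) = 0.035*1.602e-19/(1.381e-23*2706.4) = 0.15
Step 3: exp(x) = 1.162
Step 4: n = 1/(exp(x)-1) = 6.178

6.178


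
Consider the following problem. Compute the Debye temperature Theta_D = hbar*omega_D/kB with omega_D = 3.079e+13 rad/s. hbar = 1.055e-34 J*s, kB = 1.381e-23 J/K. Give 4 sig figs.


Step 1: hbar*omega_D = 1.055e-34 * 3.079e+13 = 3.248e-21 J
Step 2: Theta_D = 3.248e-21 / 1.381e-23
Step 3: Theta_D = 235.2 K

235.2


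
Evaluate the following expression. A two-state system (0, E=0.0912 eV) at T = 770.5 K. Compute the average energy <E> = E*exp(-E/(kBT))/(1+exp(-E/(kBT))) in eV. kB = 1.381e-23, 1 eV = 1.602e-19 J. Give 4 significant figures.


Step 1: beta*E = 0.0912*1.602e-19/(1.381e-23*770.5) = 1.373
Step 2: exp(-beta*E) = 0.2533
Step 3: <E> = 0.0912*0.2533/(1+0.2533) = 0.01843 eV

0.01843


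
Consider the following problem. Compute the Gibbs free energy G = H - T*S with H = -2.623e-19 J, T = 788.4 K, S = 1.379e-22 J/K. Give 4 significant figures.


Step 1: T*S = 788.4 * 1.379e-22 = 1.087e-19 J
Step 2: G = H - T*S = -2.623e-19 - 1.087e-19
Step 3: G = -3.71e-19 J

-3.71e-19


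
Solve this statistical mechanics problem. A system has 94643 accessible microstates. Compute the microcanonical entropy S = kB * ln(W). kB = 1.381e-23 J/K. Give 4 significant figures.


Step 1: ln(W) = ln(94643) = 11.46
Step 2: S = kB * ln(W) = 1.381e-23 * 11.46
Step 3: S = 1.582e-22 J/K

1.582e-22


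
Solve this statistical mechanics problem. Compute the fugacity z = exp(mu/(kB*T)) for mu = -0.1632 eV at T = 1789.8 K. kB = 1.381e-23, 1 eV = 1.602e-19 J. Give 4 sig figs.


Step 1: Convert mu to Joules: -0.1632*1.602e-19 = -2.614e-20 J
Step 2: kB*T = 1.381e-23*1789.8 = 2.472e-20 J
Step 3: mu/(kB*T) = -1.058
Step 4: z = exp(-1.058) = 0.3472

0.3472


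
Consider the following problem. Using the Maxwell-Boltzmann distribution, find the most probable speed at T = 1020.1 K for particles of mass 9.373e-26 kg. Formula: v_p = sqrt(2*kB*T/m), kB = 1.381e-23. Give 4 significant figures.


Step 1: Numerator = 2*kB*T = 2*1.381e-23*1020.1 = 2.818e-20
Step 2: Ratio = 2.818e-20 / 9.373e-26 = 3.006e+05
Step 3: v_p = sqrt(3.006e+05) = 548.3 m/s

548.3


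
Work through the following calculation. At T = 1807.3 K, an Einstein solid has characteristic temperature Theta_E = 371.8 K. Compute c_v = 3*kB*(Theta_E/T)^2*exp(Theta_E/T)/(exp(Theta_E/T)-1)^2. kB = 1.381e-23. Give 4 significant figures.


Step 1: x = Theta_E/T = 371.8/1807.3 = 0.2057
Step 2: x^2 = 0.04232
Step 3: exp(x) = 1.228
Step 4: c_v = 3*1.381e-23*0.04232*1.228/(1.228-1)^2 = 4.128e-23

4.128e-23


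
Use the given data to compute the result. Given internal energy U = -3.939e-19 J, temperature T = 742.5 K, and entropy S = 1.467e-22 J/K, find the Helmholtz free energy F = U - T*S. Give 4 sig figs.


Step 1: T*S = 742.5 * 1.467e-22 = 1.089e-19 J
Step 2: F = U - T*S = -3.939e-19 - 1.089e-19
Step 3: F = -5.028e-19 J

-5.028e-19


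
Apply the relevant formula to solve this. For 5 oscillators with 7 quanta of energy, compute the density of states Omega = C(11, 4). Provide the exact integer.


Step 1: Use binomial coefficient C(11, 4)
Step 2: Numerator = 11! / 7!
Step 3: Denominator = 4!
Step 4: Omega = 330

330


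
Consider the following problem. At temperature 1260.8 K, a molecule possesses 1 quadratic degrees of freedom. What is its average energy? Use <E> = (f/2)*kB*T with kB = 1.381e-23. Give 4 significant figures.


Step 1: f/2 = 1/2 = 0.5
Step 2: kB*T = 1.381e-23 * 1260.8 = 1.741e-20
Step 3: <E> = 0.5 * 1.741e-20 = 8.706e-21 J

8.706e-21


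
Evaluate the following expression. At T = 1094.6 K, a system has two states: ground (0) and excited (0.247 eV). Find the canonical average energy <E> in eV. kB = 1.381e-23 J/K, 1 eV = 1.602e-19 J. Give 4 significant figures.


Step 1: beta*E = 0.247*1.602e-19/(1.381e-23*1094.6) = 2.618
Step 2: exp(-beta*E) = 0.07297
Step 3: <E> = 0.247*0.07297/(1+0.07297) = 0.0168 eV

0.0168


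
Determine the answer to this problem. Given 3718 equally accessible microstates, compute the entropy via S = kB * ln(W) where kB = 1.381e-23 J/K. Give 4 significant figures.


Step 1: ln(W) = ln(3718) = 8.221
Step 2: S = kB * ln(W) = 1.381e-23 * 8.221
Step 3: S = 1.135e-22 J/K

1.135e-22


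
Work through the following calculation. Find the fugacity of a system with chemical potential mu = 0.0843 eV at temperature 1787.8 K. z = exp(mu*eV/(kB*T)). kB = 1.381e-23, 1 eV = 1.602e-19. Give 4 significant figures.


Step 1: Convert mu to Joules: 0.0843*1.602e-19 = 1.35e-20 J
Step 2: kB*T = 1.381e-23*1787.8 = 2.469e-20 J
Step 3: mu/(kB*T) = 0.547
Step 4: z = exp(0.547) = 1.728

1.728


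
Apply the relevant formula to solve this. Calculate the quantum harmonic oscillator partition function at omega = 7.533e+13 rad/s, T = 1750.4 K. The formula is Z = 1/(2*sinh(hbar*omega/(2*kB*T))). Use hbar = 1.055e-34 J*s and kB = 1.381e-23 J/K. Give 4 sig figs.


Step 1: Compute x = hbar*omega/(kB*T) = 1.055e-34*7.533e+13/(1.381e-23*1750.4) = 0.3288
Step 2: x/2 = 0.1644
Step 3: sinh(x/2) = 0.1651
Step 4: Z = 1/(2*0.1651) = 3.028

3.028


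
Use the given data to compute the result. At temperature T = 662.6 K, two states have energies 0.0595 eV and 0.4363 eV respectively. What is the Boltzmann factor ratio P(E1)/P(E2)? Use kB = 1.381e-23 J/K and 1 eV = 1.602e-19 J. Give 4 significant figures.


Step 1: Compute energy difference dE = E1 - E2 = 0.0595 - 0.4363 = -0.3768 eV
Step 2: Convert to Joules: dE_J = -0.3768 * 1.602e-19 = -6.036e-20 J
Step 3: Compute exponent = -dE_J / (kB * T) = -(-6.036e-20) / (1.381e-23 * 662.6) = 6.597
Step 4: P(E1)/P(E2) = exp(6.597) = 732.7

732.7


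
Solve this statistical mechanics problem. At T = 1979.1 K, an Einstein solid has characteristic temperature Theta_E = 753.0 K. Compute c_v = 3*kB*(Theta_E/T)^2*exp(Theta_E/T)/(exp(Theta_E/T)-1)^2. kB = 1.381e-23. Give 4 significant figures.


Step 1: x = Theta_E/T = 753.0/1979.1 = 0.3805
Step 2: x^2 = 0.1448
Step 3: exp(x) = 1.463
Step 4: c_v = 3*1.381e-23*0.1448*1.463/(1.463-1)^2 = 4.093e-23

4.093e-23


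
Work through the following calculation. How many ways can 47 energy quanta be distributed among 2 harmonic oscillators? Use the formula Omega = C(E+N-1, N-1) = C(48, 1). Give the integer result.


Step 1: Use binomial coefficient C(48, 1)
Step 2: Numerator = 48! / 47!
Step 3: Denominator = 1!
Step 4: Omega = 48

48


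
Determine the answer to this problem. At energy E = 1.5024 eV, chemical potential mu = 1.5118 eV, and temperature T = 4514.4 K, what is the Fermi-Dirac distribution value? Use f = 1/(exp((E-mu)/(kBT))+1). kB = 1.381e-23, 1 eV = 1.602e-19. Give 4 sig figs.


Step 1: (E - mu) = 1.5024 - 1.5118 = -0.0094 eV
Step 2: Convert: (E-mu)*eV = -1.506e-21 J
Step 3: x = (E-mu)*eV/(kB*T) = -0.02415
Step 4: f = 1/(exp(-0.02415)+1) = 0.506

0.506


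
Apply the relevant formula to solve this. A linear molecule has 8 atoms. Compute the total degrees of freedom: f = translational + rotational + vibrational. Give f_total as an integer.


Step 1: Translational DOF = 3
Step 2: Rotational DOF (linear) = 2
Step 3: Vibrational DOF = 3*8 - 5 = 19
Step 4: Total = 3 + 2 + 19 = 24

24


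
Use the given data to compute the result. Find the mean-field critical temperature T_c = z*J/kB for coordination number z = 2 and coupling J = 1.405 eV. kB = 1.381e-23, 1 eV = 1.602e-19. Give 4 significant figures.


Step 1: z*J = 2*1.405 = 2.81 eV
Step 2: Convert to Joules: 2.81*1.602e-19 = 4.502e-19 J
Step 3: T_c = 4.502e-19 / 1.381e-23 = 3.26e+04 K

3.26e+04


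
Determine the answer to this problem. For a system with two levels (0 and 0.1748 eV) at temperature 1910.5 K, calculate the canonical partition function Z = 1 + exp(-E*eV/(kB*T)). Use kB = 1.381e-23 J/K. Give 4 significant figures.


Step 1: Compute beta*E = E*eV/(kB*T) = 0.1748*1.602e-19/(1.381e-23*1910.5) = 1.061
Step 2: exp(-beta*E) = exp(-1.061) = 0.346
Step 3: Z = 1 + 0.346 = 1.346

1.346


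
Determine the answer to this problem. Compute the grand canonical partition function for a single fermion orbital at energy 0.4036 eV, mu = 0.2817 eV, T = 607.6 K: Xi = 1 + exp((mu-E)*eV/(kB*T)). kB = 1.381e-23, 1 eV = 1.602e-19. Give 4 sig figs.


Step 1: (mu - E) = 0.2817 - 0.4036 = -0.1219 eV
Step 2: x = (mu-E)*eV/(kB*T) = -0.1219*1.602e-19/(1.381e-23*607.6) = -2.327
Step 3: exp(x) = 0.09756
Step 4: Xi = 1 + 0.09756 = 1.098

1.098


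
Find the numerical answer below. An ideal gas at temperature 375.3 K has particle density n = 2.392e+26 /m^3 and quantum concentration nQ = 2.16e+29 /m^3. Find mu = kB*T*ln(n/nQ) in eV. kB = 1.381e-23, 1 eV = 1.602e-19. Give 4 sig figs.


Step 1: n/nQ = 2.392e+26/2.16e+29 = 0.001107
Step 2: ln(n/nQ) = -6.806
Step 3: mu = kB*T*ln(n/nQ) = 5.183e-21*-6.806 = -3.527e-20 J
Step 4: Convert to eV: -3.527e-20/1.602e-19 = -0.2202 eV

-0.2202


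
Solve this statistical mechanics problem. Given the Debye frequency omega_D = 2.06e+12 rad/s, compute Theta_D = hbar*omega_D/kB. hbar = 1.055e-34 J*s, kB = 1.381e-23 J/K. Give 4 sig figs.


Step 1: hbar*omega_D = 1.055e-34 * 2.06e+12 = 2.173e-22 J
Step 2: Theta_D = 2.173e-22 / 1.381e-23
Step 3: Theta_D = 15.74 K

15.74


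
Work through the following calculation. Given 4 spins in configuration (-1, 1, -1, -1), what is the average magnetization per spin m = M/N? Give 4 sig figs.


Step 1: Count up spins (+1): 1, down spins (-1): 3
Step 2: Total magnetization M = 1 - 3 = -2
Step 3: m = M/N = -2/4 = -0.5

-0.5


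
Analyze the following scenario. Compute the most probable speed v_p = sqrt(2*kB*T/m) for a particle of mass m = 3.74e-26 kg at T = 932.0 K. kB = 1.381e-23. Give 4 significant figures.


Step 1: Numerator = 2*kB*T = 2*1.381e-23*932.0 = 2.574e-20
Step 2: Ratio = 2.574e-20 / 3.74e-26 = 6.883e+05
Step 3: v_p = sqrt(6.883e+05) = 829.6 m/s

829.6


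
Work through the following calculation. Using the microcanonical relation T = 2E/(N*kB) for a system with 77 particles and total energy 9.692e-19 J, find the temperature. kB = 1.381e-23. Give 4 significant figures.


Step 1: Numerator = 2*E = 2*9.692e-19 = 1.938e-18 J
Step 2: Denominator = N*kB = 77*1.381e-23 = 1.063e-21
Step 3: T = 1.938e-18 / 1.063e-21 = 1823 K

1823


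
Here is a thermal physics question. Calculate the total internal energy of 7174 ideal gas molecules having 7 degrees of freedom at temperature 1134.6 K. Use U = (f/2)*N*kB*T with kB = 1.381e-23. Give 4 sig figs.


Step 1: f/2 = 7/2 = 3.5
Step 2: N*kB*T = 7174*1.381e-23*1134.6 = 1.124e-16
Step 3: U = 3.5 * 1.124e-16 = 3.934e-16 J

3.934e-16


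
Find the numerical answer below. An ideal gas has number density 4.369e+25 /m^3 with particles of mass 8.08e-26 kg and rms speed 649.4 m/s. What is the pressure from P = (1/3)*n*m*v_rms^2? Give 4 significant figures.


Step 1: v_rms^2 = 649.4^2 = 4.217e+05
Step 2: n*m = 4.369e+25*8.08e-26 = 3.53
Step 3: P = (1/3)*3.53*4.217e+05 = 4.962e+05 Pa

4.962e+05
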